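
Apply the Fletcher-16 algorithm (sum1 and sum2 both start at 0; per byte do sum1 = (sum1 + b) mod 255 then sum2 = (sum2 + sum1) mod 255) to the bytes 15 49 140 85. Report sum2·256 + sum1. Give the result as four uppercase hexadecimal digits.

Running sums (mod 255):
  after byte 0 (15): sum1=15, sum2=15
  after byte 1 (49): sum1=64, sum2=79
  after byte 2 (140): sum1=204, sum2=28
  after byte 3 (85): sum1=34, sum2=62
Checksum = sum2·256 + sum1 = 62·256 + 34 = 15906 = 0x3E22.

3E22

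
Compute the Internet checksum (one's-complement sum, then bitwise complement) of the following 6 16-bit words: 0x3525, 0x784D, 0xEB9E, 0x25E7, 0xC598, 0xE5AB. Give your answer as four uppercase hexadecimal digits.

One's-complement addition (fold any carry out of bit 15 back into bit 0):
  0x3525 + 0x784D = 0x0AD72
  0xAD72 + 0xEB9E = 0x19910 → wrap carry → 0x9911
  0x9911 + 0x25E7 = 0x0BEF8
  0xBEF8 + 0xC598 = 0x18490 → wrap carry → 0x8491
  0x8491 + 0xE5AB = 0x16A3C → wrap carry → 0x6A3D
One's-complement sum = 0x6A3D.
Checksum = ~0x6A3D & 0xFFFF = 0x95C2.

95C2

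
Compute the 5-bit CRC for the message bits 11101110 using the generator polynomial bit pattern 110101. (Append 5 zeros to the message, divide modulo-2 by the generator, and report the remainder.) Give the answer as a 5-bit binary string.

10111

Append 5 zeros: 1110111000000. Divide by 110101 (XOR where the leading bit is 1):
  pos 0: 111011 XOR 110101 = 001110
  pos 2: 111010 XOR 110101 = 001111
  pos 4: 111100 XOR 110101 = 001001
  pos 6: 100100 XOR 110101 = 010001
  pos 7: 100010 XOR 110101 = 010111
Remainder (last 5 bits) = 10111. This is the CRC / FCS.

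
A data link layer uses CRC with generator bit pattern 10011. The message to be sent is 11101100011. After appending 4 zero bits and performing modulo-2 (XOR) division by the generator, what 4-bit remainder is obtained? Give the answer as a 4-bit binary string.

Append 4 zeros: 111011000110000. Divide by 10011 (XOR where the leading bit is 1):
  pos 0: 11101 XOR 10011 = 01110
  pos 1: 11101 XOR 10011 = 01110
  pos 2: 11100 XOR 10011 = 01111
  pos 3: 11110 XOR 10011 = 01101
  pos 4: 11010 XOR 10011 = 01001
  pos 5: 10011 XOR 10011 = 00000
  pos 10: 10000 XOR 10011 = 00011
Remainder (last 4 bits) = 0011. This is the CRC / FCS.

0011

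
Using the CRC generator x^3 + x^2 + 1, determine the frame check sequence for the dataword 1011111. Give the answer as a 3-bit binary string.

Append 3 zeros: 1011111000. Divide by 1101 (XOR where the leading bit is 1):
  pos 0: 1011 XOR 1101 = 0110
  pos 1: 1101 XOR 1101 = 0000
  pos 5: 1100 XOR 1101 = 0001
Remainder (last 3 bits) = 010. This is the CRC / FCS.

010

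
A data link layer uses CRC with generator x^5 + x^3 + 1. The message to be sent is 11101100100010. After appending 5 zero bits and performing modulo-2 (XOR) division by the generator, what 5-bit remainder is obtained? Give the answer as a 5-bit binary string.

Append 5 zeros: 1110110010001000000. Divide by 101001 (XOR where the leading bit is 1):
  pos 0: 111011 XOR 101001 = 010010
  pos 1: 100100 XOR 101001 = 001101
  pos 3: 110101 XOR 101001 = 011100
  pos 4: 111000 XOR 101001 = 010001
  pos 5: 100010 XOR 101001 = 001011
  pos 7: 101101 XOR 101001 = 000100
  pos 10: 100000 XOR 101001 = 001001
  pos 12: 100100 XOR 101001 = 001101
Remainder (last 5 bits) = 11010. This is the CRC / FCS.

11010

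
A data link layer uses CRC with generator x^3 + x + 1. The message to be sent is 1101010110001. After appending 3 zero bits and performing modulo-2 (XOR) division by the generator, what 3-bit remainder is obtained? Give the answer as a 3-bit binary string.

111

Append 3 zeros: 1101010110001000. Divide by 1011 (XOR where the leading bit is 1):
  pos 0: 1101 XOR 1011 = 0110
  pos 1: 1100 XOR 1011 = 0111
  pos 2: 1111 XOR 1011 = 0100
  pos 3: 1000 XOR 1011 = 0011
  pos 5: 1111 XOR 1011 = 0100
  pos 6: 1000 XOR 1011 = 0011
  pos 8: 1100 XOR 1011 = 0111
  pos 9: 1111 XOR 1011 = 0100
  pos 10: 1000 XOR 1011 = 0011
  pos 12: 1100 XOR 1011 = 0111
Remainder (last 3 bits) = 111. This is the CRC / FCS.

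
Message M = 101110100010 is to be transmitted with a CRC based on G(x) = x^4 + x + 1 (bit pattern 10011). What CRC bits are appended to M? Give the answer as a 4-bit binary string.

Append 4 zeros: 1011101000100000. Divide by 10011 (XOR where the leading bit is 1):
  pos 0: 10111 XOR 10011 = 00100
  pos 2: 10001 XOR 10011 = 00010
  pos 5: 10000 XOR 10011 = 00011
  pos 8: 11100 XOR 10011 = 01111
  pos 9: 11110 XOR 10011 = 01101
  pos 10: 11010 XOR 10011 = 01001
  pos 11: 10010 XOR 10011 = 00001
Remainder (last 4 bits) = 0001. This is the CRC / FCS.

0001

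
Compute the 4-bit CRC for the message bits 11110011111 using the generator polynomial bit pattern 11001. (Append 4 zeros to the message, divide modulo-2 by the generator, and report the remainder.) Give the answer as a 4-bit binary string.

Append 4 zeros: 111100111110000. Divide by 11001 (XOR where the leading bit is 1):
  pos 0: 11110 XOR 11001 = 00111
  pos 2: 11101 XOR 11001 = 00100
  pos 4: 10011 XOR 11001 = 01010
  pos 5: 10101 XOR 11001 = 01100
  pos 6: 11001 XOR 11001 = 00000
Remainder (last 4 bits) = 0000. This is the CRC / FCS.

0000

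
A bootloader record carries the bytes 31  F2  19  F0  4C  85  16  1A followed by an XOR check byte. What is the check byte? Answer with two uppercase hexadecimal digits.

EF

XOR the bytes together:
  start with 0x31
  0x31 ⊕ 0xF2 = 0xC3
  0xC3 ⊕ 0x19 = 0xDA
  0xDA ⊕ 0xF0 = 0x2A
  0x2A ⊕ 0x4C = 0x66
  0x66 ⊕ 0x85 = 0xE3
  0xE3 ⊕ 0x16 = 0xF5
  0xF5 ⊕ 0x1A = 0xEF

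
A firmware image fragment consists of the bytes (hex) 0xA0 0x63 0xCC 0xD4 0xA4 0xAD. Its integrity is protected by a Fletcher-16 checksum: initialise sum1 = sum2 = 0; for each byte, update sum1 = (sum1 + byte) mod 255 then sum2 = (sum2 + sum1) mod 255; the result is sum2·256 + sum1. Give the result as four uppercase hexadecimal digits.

Running sums (mod 255):
  after byte 0 (0xA0): sum1=160, sum2=160
  after byte 1 (0x63): sum1=4, sum2=164
  after byte 2 (0xCC): sum1=208, sum2=117
  after byte 3 (0xD4): sum1=165, sum2=27
  after byte 4 (0xA4): sum1=74, sum2=101
  after byte 5 (0xAD): sum1=247, sum2=93
Checksum = sum2·256 + sum1 = 93·256 + 247 = 24055 = 0x5DF7.

5DF7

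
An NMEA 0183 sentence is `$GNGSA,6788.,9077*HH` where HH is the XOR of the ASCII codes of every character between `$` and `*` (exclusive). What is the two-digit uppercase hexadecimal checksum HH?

7A

XOR the ASCII codes of the payload characters:
  'G' = 0x47 → acc = 0x47
  'N' = 0x4E → acc = 0x09
  'G' = 0x47 → acc = 0x4E
  'S' = 0x53 → acc = 0x1D
  'A' = 0x41 → acc = 0x5C
  ',' = 0x2C → acc = 0x70
  '6' = 0x36 → acc = 0x46
  '7' = 0x37 → acc = 0x71
  '8' = 0x38 → acc = 0x49
  '8' = 0x38 → acc = 0x71
  '.' = 0x2E → acc = 0x5F
  ',' = 0x2C → acc = 0x73
  '9' = 0x39 → acc = 0x4A
  '0' = 0x30 → acc = 0x7A
  '7' = 0x37 → acc = 0x4D
  '7' = 0x37 → acc = 0x7A
Checksum = 0x7A.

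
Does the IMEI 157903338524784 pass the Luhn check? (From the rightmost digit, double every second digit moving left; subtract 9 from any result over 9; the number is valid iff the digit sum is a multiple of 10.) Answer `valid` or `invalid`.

valid

From the right, keep odd positions and double even positions (subtract 9 from any doubled value over 9):
  doubled (positions 2,4,...): 7 8 1 6 6 9 1 → sum 38
  kept (positions 1,3,...): 4 7 2 8 3 0 7 1 → sum 32
Total = 70.
70 mod 10 = 0, so the number is valid.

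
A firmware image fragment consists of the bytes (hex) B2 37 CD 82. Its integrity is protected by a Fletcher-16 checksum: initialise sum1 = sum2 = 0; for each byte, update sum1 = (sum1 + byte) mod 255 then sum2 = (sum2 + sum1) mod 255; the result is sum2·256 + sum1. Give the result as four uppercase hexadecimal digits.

Running sums (mod 255):
  after byte 0 (B2): sum1=178, sum2=178
  after byte 1 (37): sum1=233, sum2=156
  after byte 2 (CD): sum1=183, sum2=84
  after byte 3 (82): sum1=58, sum2=142
Checksum = sum2·256 + sum1 = 142·256 + 58 = 36410 = 0x8E3A.

8E3A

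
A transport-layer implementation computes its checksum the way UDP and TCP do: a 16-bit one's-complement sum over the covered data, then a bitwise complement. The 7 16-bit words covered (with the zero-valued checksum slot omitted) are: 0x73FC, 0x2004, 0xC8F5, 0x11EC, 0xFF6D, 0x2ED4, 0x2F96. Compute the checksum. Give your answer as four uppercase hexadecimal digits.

One's-complement addition (fold any carry out of bit 15 back into bit 0):
  0x73FC + 0x2004 = 0x09400
  0x9400 + 0xC8F5 = 0x15CF5 → wrap carry → 0x5CF6
  0x5CF6 + 0x11EC = 0x06EE2
  0x6EE2 + 0xFF6D = 0x16E4F → wrap carry → 0x6E50
  0x6E50 + 0x2ED4 = 0x09D24
  0x9D24 + 0x2F96 = 0x0CCBA
One's-complement sum = 0xCCBA.
Checksum = ~0xCCBA & 0xFFFF = 0x3345.

3345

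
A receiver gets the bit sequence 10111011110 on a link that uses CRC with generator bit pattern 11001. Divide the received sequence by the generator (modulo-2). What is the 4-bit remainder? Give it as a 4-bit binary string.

Modulo-2 division of 10111011110 by 11001:
  pos 0: 10111 XOR 11001 = 01110
  pos 1: 11100 XOR 11001 = 00101
  pos 3: 10111 XOR 11001 = 01110
  pos 4: 11101 XOR 11001 = 00100
  pos 6: 10010 XOR 11001 = 01011
Remainder = 1011 (nonzero — an error is detected).

1011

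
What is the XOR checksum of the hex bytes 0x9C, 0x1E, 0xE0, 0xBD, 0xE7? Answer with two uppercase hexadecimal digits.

38

XOR the bytes together:
  start with 0x9C
  0x9C ⊕ 0x1E = 0x82
  0x82 ⊕ 0xE0 = 0x62
  0x62 ⊕ 0xBD = 0xDF
  0xDF ⊕ 0xE7 = 0x38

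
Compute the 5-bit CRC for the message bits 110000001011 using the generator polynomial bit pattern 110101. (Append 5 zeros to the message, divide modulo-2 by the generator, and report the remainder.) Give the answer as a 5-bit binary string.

Append 5 zeros: 11000000101100000. Divide by 110101 (XOR where the leading bit is 1):
  pos 0: 110000 XOR 110101 = 000101
  pos 3: 101001 XOR 110101 = 011100
  pos 4: 111000 XOR 110101 = 001101
  pos 6: 110111 XOR 110101 = 000010
  pos 10: 100000 XOR 110101 = 010101
  pos 11: 101010 XOR 110101 = 011111
Remainder (last 5 bits) = 11111. This is the CRC / FCS.

11111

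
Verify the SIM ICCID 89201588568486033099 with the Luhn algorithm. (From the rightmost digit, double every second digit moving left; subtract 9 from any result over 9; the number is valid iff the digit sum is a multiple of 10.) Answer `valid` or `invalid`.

valid

From the right, keep odd positions and double even positions (subtract 9 from any doubled value over 9):
  doubled (positions 2,4,...): 9 6 0 7 7 1 7 2 4 7 → sum 50
  kept (positions 1,3,...): 9 0 3 6 4 6 8 5 0 9 → sum 50
Total = 100.
100 mod 10 = 0, so the number is valid.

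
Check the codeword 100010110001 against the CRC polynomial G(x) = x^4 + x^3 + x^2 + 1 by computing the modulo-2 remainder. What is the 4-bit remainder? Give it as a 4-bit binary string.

Modulo-2 division of 100010110001 by 11101:
  pos 0: 10001 XOR 11101 = 01100
  pos 1: 11000 XOR 11101 = 00101
  pos 3: 10111 XOR 11101 = 01010
  pos 4: 10100 XOR 11101 = 01001
  pos 5: 10010 XOR 11101 = 01111
  pos 6: 11110 XOR 11101 = 00011
Remainder = 0111 (nonzero — an error is detected).

0111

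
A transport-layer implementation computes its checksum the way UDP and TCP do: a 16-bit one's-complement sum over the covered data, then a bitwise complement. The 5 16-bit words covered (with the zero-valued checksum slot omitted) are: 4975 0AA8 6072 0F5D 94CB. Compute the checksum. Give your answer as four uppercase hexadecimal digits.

A747

One's-complement addition (fold any carry out of bit 15 back into bit 0):
  0x4975 + 0x0AA8 = 0x0541D
  0x541D + 0x6072 = 0x0B48F
  0xB48F + 0x0F5D = 0x0C3EC
  0xC3EC + 0x94CB = 0x158B7 → wrap carry → 0x58B8
One's-complement sum = 0x58B8.
Checksum = ~0x58B8 & 0xFFFF = 0xA747.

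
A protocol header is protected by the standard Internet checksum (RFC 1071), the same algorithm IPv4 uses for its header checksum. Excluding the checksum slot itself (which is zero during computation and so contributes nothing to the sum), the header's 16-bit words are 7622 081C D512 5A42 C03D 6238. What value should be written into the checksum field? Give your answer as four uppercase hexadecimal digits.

2FF6

One's-complement addition (fold any carry out of bit 15 back into bit 0):
  0x7622 + 0x081C = 0x07E3E
  0x7E3E + 0xD512 = 0x15350 → wrap carry → 0x5351
  0x5351 + 0x5A42 = 0x0AD93
  0xAD93 + 0xC03D = 0x16DD0 → wrap carry → 0x6DD1
  0x6DD1 + 0x6238 = 0x0D009
One's-complement sum = 0xD009.
Checksum = ~0xD009 & 0xFFFF = 0x2FF6.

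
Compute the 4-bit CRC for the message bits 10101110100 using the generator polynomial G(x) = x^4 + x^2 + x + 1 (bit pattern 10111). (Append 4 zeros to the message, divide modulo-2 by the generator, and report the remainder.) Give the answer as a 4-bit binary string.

1010

Append 4 zeros: 101011101000000. Divide by 10111 (XOR where the leading bit is 1):
  pos 0: 10101 XOR 10111 = 00010
  pos 3: 10110 XOR 10111 = 00001
  pos 7: 11000 XOR 10111 = 01111
  pos 8: 11110 XOR 10111 = 01001
  pos 9: 10010 XOR 10111 = 00101
Remainder (last 4 bits) = 1010. This is the CRC / FCS.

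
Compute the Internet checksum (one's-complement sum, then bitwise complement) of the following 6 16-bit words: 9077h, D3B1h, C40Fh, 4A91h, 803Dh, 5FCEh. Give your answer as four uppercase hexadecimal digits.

AD29

One's-complement addition (fold any carry out of bit 15 back into bit 0):
  0x9077 + 0xD3B1 = 0x16428 → wrap carry → 0x6429
  0x6429 + 0xC40F = 0x12838 → wrap carry → 0x2839
  0x2839 + 0x4A91 = 0x072CA
  0x72CA + 0x803D = 0x0F307
  0xF307 + 0x5FCE = 0x152D5 → wrap carry → 0x52D6
One's-complement sum = 0x52D6.
Checksum = ~0x52D6 & 0xFFFF = 0xAD29.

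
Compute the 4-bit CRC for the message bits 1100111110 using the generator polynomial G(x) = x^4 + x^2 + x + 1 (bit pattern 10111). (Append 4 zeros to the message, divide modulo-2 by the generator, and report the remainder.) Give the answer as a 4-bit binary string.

Append 4 zeros: 11001111100000. Divide by 10111 (XOR where the leading bit is 1):
  pos 0: 11001 XOR 10111 = 01110
  pos 1: 11101 XOR 10111 = 01010
  pos 2: 10101 XOR 10111 = 00010
  pos 5: 10110 XOR 10111 = 00001
  pos 9: 10000 XOR 10111 = 00111
Remainder (last 4 bits) = 0111. This is the CRC / FCS.

0111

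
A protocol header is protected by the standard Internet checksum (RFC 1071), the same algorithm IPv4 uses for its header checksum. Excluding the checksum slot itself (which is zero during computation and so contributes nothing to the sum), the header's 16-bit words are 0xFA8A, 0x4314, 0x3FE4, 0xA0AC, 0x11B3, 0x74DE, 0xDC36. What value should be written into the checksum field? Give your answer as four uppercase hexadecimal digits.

7F07

One's-complement addition (fold any carry out of bit 15 back into bit 0):
  0xFA8A + 0x4314 = 0x13D9E → wrap carry → 0x3D9F
  0x3D9F + 0x3FE4 = 0x07D83
  0x7D83 + 0xA0AC = 0x11E2F → wrap carry → 0x1E30
  0x1E30 + 0x11B3 = 0x02FE3
  0x2FE3 + 0x74DE = 0x0A4C1
  0xA4C1 + 0xDC36 = 0x180F7 → wrap carry → 0x80F8
One's-complement sum = 0x80F8.
Checksum = ~0x80F8 & 0xFFFF = 0x7F07.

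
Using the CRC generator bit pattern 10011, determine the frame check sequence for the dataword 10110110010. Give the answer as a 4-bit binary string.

Append 4 zeros: 101101100100000. Divide by 10011 (XOR where the leading bit is 1):
  pos 0: 10110 XOR 10011 = 00101
  pos 2: 10111 XOR 10011 = 00100
  pos 4: 10000 XOR 10011 = 00011
  pos 7: 11100 XOR 10011 = 01111
  pos 8: 11110 XOR 10011 = 01101
  pos 9: 11010 XOR 10011 = 01001
  pos 10: 10010 XOR 10011 = 00001
Remainder (last 4 bits) = 0001. This is the CRC / FCS.

0001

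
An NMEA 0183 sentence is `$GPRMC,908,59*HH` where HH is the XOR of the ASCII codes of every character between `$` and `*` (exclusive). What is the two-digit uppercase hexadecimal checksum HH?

XOR the ASCII codes of the payload characters:
  'G' = 0x47 → acc = 0x47
  'P' = 0x50 → acc = 0x17
  'R' = 0x52 → acc = 0x45
  'M' = 0x4D → acc = 0x08
  'C' = 0x43 → acc = 0x4B
  ',' = 0x2C → acc = 0x67
  '9' = 0x39 → acc = 0x5E
  '0' = 0x30 → acc = 0x6E
  '8' = 0x38 → acc = 0x56
  ',' = 0x2C → acc = 0x7A
  '5' = 0x35 → acc = 0x4F
  '9' = 0x39 → acc = 0x76
Checksum = 0x76.

76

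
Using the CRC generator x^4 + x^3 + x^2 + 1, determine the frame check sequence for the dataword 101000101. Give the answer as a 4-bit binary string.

Append 4 zeros: 1010001010000. Divide by 11101 (XOR where the leading bit is 1):
  pos 0: 10100 XOR 11101 = 01001
  pos 1: 10010 XOR 11101 = 01111
  pos 2: 11111 XOR 11101 = 00010
  pos 5: 10010 XOR 11101 = 01111
  pos 6: 11110 XOR 11101 = 00011
Remainder (last 4 bits) = 1100. This is the CRC / FCS.

1100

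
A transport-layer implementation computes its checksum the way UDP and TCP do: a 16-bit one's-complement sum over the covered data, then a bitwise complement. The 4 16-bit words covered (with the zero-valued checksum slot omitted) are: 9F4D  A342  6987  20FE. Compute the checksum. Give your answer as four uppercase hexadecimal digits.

32EA

One's-complement addition (fold any carry out of bit 15 back into bit 0):
  0x9F4D + 0xA342 = 0x1428F → wrap carry → 0x4290
  0x4290 + 0x6987 = 0x0AC17
  0xAC17 + 0x20FE = 0x0CD15
One's-complement sum = 0xCD15.
Checksum = ~0xCD15 & 0xFFFF = 0x32EA.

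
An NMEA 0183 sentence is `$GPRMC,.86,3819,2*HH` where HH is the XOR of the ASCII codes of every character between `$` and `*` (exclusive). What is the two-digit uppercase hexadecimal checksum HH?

XOR the ASCII codes of the payload characters:
  'G' = 0x47 → acc = 0x47
  'P' = 0x50 → acc = 0x17
  'R' = 0x52 → acc = 0x45
  'M' = 0x4D → acc = 0x08
  'C' = 0x43 → acc = 0x4B
  ',' = 0x2C → acc = 0x67
  '.' = 0x2E → acc = 0x49
  '8' = 0x38 → acc = 0x71
  '6' = 0x36 → acc = 0x47
  ',' = 0x2C → acc = 0x6B
  '3' = 0x33 → acc = 0x58
  '8' = 0x38 → acc = 0x60
  '1' = 0x31 → acc = 0x51
  '9' = 0x39 → acc = 0x68
  ',' = 0x2C → acc = 0x44
  '2' = 0x32 → acc = 0x76
Checksum = 0x76.

76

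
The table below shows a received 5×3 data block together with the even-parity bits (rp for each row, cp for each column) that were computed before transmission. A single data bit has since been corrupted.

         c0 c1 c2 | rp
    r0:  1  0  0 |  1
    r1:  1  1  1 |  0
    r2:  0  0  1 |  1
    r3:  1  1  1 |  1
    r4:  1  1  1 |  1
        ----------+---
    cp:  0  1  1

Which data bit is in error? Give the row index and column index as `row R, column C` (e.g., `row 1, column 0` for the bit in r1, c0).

row 1, column 2

Recompute each row's even parity and compare to rp:
  r0: data parity 1, sent rp 1 → ok
  r1: data parity 1, sent rp 0 → mismatch
  r2: data parity 1, sent rp 1 → ok
  r3: data parity 1, sent rp 1 → ok
  r4: data parity 1, sent rp 1 → ok
Recompute each column's even parity and compare to cp:
  c0: data parity 0, sent cp 0 → ok
  c1: data parity 1, sent cp 1 → ok
  c2: data parity 0, sent cp 1 → mismatch
Exactly one row (r1) and one column (c2) fail → the flipped bit is at their intersection.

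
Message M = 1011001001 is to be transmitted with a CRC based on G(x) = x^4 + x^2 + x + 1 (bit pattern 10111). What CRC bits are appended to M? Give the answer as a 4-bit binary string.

Append 4 zeros: 10110010010000. Divide by 10111 (XOR where the leading bit is 1):
  pos 0: 10110 XOR 10111 = 00001
  pos 4: 10100 XOR 10111 = 00011
  pos 7: 11100 XOR 10111 = 01011
  pos 8: 10110 XOR 10111 = 00001
Remainder (last 4 bits) = 0010. This is the CRC / FCS.

0010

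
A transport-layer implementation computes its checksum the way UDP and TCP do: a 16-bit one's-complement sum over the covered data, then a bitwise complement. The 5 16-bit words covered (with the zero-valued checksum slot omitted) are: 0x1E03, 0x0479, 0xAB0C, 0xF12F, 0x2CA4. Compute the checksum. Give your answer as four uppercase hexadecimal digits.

One's-complement addition (fold any carry out of bit 15 back into bit 0):
  0x1E03 + 0x0479 = 0x0227C
  0x227C + 0xAB0C = 0x0CD88
  0xCD88 + 0xF12F = 0x1BEB7 → wrap carry → 0xBEB8
  0xBEB8 + 0x2CA4 = 0x0EB5C
One's-complement sum = 0xEB5C.
Checksum = ~0xEB5C & 0xFFFF = 0x14A3.

14A3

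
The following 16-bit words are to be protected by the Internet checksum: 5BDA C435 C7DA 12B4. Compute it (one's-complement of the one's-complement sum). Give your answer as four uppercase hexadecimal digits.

0561

One's-complement addition (fold any carry out of bit 15 back into bit 0):
  0x5BDA + 0xC435 = 0x1200F → wrap carry → 0x2010
  0x2010 + 0xC7DA = 0x0E7EA
  0xE7EA + 0x12B4 = 0x0FA9E
One's-complement sum = 0xFA9E.
Checksum = ~0xFA9E & 0xFFFF = 0x0561.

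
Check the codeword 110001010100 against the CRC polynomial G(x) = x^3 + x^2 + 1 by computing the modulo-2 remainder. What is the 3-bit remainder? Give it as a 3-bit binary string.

111

Modulo-2 division of 110001010100 by 1101:
  pos 0: 1100 XOR 1101 = 0001
  pos 3: 1010 XOR 1101 = 0111
  pos 4: 1111 XOR 1101 = 0010
  pos 6: 1001 XOR 1101 = 0100
  pos 7: 1000 XOR 1101 = 0101
  pos 8: 1010 XOR 1101 = 0111
Remainder = 111 (nonzero — an error is detected).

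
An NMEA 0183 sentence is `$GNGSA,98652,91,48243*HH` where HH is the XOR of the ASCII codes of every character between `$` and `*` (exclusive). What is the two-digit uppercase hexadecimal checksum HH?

XOR the ASCII codes of the payload characters:
  'G' = 0x47 → acc = 0x47
  'N' = 0x4E → acc = 0x09
  'G' = 0x47 → acc = 0x4E
  'S' = 0x53 → acc = 0x1D
  'A' = 0x41 → acc = 0x5C
  ',' = 0x2C → acc = 0x70
  '9' = 0x39 → acc = 0x49
  '8' = 0x38 → acc = 0x71
  '6' = 0x36 → acc = 0x47
  '5' = 0x35 → acc = 0x72
  '2' = 0x32 → acc = 0x40
  ',' = 0x2C → acc = 0x6C
  '9' = 0x39 → acc = 0x55
  '1' = 0x31 → acc = 0x64
  ',' = 0x2C → acc = 0x48
  '4' = 0x34 → acc = 0x7C
  '8' = 0x38 → acc = 0x44
  '2' = 0x32 → acc = 0x76
  '4' = 0x34 → acc = 0x42
  '3' = 0x33 → acc = 0x71
Checksum = 0x71.

71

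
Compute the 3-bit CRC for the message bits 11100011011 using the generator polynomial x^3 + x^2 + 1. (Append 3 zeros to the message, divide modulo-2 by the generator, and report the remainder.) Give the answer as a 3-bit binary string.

Append 3 zeros: 11100011011000. Divide by 1101 (XOR where the leading bit is 1):
  pos 0: 1110 XOR 1101 = 0011
  pos 2: 1100 XOR 1101 = 0001
  pos 5: 1110 XOR 1101 = 0011
  pos 7: 1111 XOR 1101 = 0010
  pos 9: 1000 XOR 1101 = 0101
  pos 10: 1010 XOR 1101 = 0111
Remainder (last 3 bits) = 111. This is the CRC / FCS.

111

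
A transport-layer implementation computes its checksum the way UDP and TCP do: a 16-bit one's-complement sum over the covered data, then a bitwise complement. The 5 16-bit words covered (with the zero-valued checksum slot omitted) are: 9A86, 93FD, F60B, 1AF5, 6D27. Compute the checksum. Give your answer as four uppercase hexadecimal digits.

5353

One's-complement addition (fold any carry out of bit 15 back into bit 0):
  0x9A86 + 0x93FD = 0x12E83 → wrap carry → 0x2E84
  0x2E84 + 0xF60B = 0x1248F → wrap carry → 0x2490
  0x2490 + 0x1AF5 = 0x03F85
  0x3F85 + 0x6D27 = 0x0ACAC
One's-complement sum = 0xACAC.
Checksum = ~0xACAC & 0xFFFF = 0x5353.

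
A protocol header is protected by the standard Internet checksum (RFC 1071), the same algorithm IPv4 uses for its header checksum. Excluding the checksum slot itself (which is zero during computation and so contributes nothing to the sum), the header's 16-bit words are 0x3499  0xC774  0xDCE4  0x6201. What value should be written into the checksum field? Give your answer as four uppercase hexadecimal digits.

One's-complement addition (fold any carry out of bit 15 back into bit 0):
  0x3499 + 0xC774 = 0x0FC0D
  0xFC0D + 0xDCE4 = 0x1D8F1 → wrap carry → 0xD8F2
  0xD8F2 + 0x6201 = 0x13AF3 → wrap carry → 0x3AF4
One's-complement sum = 0x3AF4.
Checksum = ~0x3AF4 & 0xFFFF = 0xC50B.

C50B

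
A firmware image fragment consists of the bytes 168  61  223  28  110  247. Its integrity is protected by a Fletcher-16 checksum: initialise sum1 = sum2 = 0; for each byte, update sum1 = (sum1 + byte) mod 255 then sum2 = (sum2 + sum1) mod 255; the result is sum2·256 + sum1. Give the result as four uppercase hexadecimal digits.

Running sums (mod 255):
  after byte 0 (168): sum1=168, sum2=168
  after byte 1 (61): sum1=229, sum2=142
  after byte 2 (223): sum1=197, sum2=84
  after byte 3 (28): sum1=225, sum2=54
  after byte 4 (110): sum1=80, sum2=134
  after byte 5 (247): sum1=72, sum2=206
Checksum = sum2·256 + sum1 = 206·256 + 72 = 52808 = 0xCE48.

CE48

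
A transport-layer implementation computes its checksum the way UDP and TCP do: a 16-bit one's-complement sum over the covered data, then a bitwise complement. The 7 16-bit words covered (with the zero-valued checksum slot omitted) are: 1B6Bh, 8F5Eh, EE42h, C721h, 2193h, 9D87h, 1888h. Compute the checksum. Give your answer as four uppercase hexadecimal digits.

One's-complement addition (fold any carry out of bit 15 back into bit 0):
  0x1B6B + 0x8F5E = 0x0AAC9
  0xAAC9 + 0xEE42 = 0x1990B → wrap carry → 0x990C
  0x990C + 0xC721 = 0x1602D → wrap carry → 0x602E
  0x602E + 0x2193 = 0x081C1
  0x81C1 + 0x9D87 = 0x11F48 → wrap carry → 0x1F49
  0x1F49 + 0x1888 = 0x037D1
One's-complement sum = 0x37D1.
Checksum = ~0x37D1 & 0xFFFF = 0xC82E.

C82E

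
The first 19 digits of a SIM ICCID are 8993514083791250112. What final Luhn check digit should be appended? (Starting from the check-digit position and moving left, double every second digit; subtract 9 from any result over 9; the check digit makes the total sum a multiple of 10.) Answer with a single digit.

Partial digits right→left: 2 1 1 0 5 2 1 9 7 3 8 0 4 1 5 3 9 9 8
Double every second digit counting from the check-digit position (so the 1st, 3rd, 5th, ... of the partial from the right).
  doubled (with −9 where >9): 4 2 1 2 5 7 8 1 9 7 → sum 46
  kept as-is: 1 0 2 9 3 0 1 3 9 → sum 28
Total = 46 + 28 = 74.
Check digit = (10 − (74 mod 10)) mod 10 = 6.

6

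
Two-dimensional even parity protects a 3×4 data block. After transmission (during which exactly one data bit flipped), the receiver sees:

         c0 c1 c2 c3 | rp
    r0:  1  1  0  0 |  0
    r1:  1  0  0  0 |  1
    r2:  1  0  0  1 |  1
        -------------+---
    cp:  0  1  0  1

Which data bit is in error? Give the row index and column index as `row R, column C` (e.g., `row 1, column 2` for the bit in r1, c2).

row 2, column 0

Recompute each row's even parity and compare to rp:
  r0: data parity 0, sent rp 0 → ok
  r1: data parity 1, sent rp 1 → ok
  r2: data parity 0, sent rp 1 → mismatch
Recompute each column's even parity and compare to cp:
  c0: data parity 1, sent cp 0 → mismatch
  c1: data parity 1, sent cp 1 → ok
  c2: data parity 0, sent cp 0 → ok
  c3: data parity 1, sent cp 1 → ok
Exactly one row (r2) and one column (c0) fail → the flipped bit is at their intersection.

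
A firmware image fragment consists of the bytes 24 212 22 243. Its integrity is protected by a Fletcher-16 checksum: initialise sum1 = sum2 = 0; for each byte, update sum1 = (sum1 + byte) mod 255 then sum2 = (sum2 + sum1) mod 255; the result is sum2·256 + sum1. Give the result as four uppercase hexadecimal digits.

Running sums (mod 255):
  after byte 0 (24): sum1=24, sum2=24
  after byte 1 (212): sum1=236, sum2=5
  after byte 2 (22): sum1=3, sum2=8
  after byte 3 (243): sum1=246, sum2=254
Checksum = sum2·256 + sum1 = 254·256 + 246 = 65270 = 0xFEF6.

FEF6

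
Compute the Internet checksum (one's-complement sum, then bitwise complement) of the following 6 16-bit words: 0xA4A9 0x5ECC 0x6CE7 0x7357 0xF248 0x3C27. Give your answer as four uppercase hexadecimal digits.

One's-complement addition (fold any carry out of bit 15 back into bit 0):
  0xA4A9 + 0x5ECC = 0x10375 → wrap carry → 0x0376
  0x0376 + 0x6CE7 = 0x0705D
  0x705D + 0x7357 = 0x0E3B4
  0xE3B4 + 0xF248 = 0x1D5FC → wrap carry → 0xD5FD
  0xD5FD + 0x3C27 = 0x11224 → wrap carry → 0x1225
One's-complement sum = 0x1225.
Checksum = ~0x1225 & 0xFFFF = 0xEDDA.

EDDA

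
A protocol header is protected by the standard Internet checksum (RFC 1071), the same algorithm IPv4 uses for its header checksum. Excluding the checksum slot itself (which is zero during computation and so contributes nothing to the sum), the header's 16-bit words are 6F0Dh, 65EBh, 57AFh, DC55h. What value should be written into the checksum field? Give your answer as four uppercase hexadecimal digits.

F701

One's-complement addition (fold any carry out of bit 15 back into bit 0):
  0x6F0D + 0x65EB = 0x0D4F8
  0xD4F8 + 0x57AF = 0x12CA7 → wrap carry → 0x2CA8
  0x2CA8 + 0xDC55 = 0x108FD → wrap carry → 0x08FE
One's-complement sum = 0x08FE.
Checksum = ~0x08FE & 0xFFFF = 0xF701.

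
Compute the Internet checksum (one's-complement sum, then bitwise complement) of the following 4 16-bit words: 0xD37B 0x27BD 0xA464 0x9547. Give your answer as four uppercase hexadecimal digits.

One's-complement addition (fold any carry out of bit 15 back into bit 0):
  0xD37B + 0x27BD = 0x0FB38
  0xFB38 + 0xA464 = 0x19F9C → wrap carry → 0x9F9D
  0x9F9D + 0x9547 = 0x134E4 → wrap carry → 0x34E5
One's-complement sum = 0x34E5.
Checksum = ~0x34E5 & 0xFFFF = 0xCB1A.

CB1A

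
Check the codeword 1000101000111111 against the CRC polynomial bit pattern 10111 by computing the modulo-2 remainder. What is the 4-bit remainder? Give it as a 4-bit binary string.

0111

Modulo-2 division of 1000101000111111 by 10111:
  pos 0: 10001 XOR 10111 = 00110
  pos 2: 11001 XOR 10111 = 01110
  pos 3: 11100 XOR 10111 = 01011
  pos 4: 10110 XOR 10111 = 00001
  pos 8: 10111 XOR 10111 = 00000
Remainder = 0111 (nonzero — an error is detected).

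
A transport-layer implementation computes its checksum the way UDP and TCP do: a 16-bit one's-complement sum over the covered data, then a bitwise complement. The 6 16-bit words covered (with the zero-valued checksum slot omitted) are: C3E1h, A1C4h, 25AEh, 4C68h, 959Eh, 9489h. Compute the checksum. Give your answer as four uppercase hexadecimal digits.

FE1A

One's-complement addition (fold any carry out of bit 15 back into bit 0):
  0xC3E1 + 0xA1C4 = 0x165A5 → wrap carry → 0x65A6
  0x65A6 + 0x25AE = 0x08B54
  0x8B54 + 0x4C68 = 0x0D7BC
  0xD7BC + 0x959E = 0x16D5A → wrap carry → 0x6D5B
  0x6D5B + 0x9489 = 0x101E4 → wrap carry → 0x01E5
One's-complement sum = 0x01E5.
Checksum = ~0x01E5 & 0xFFFF = 0xFE1A.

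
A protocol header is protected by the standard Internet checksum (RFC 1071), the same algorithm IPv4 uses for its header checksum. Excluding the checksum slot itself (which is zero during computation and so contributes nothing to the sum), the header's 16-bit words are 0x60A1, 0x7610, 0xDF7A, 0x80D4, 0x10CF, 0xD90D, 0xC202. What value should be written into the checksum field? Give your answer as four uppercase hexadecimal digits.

1D1F

One's-complement addition (fold any carry out of bit 15 back into bit 0):
  0x60A1 + 0x7610 = 0x0D6B1
  0xD6B1 + 0xDF7A = 0x1B62B → wrap carry → 0xB62C
  0xB62C + 0x80D4 = 0x13700 → wrap carry → 0x3701
  0x3701 + 0x10CF = 0x047D0
  0x47D0 + 0xD90D = 0x120DD → wrap carry → 0x20DE
  0x20DE + 0xC202 = 0x0E2E0
One's-complement sum = 0xE2E0.
Checksum = ~0xE2E0 & 0xFFFF = 0x1D1F.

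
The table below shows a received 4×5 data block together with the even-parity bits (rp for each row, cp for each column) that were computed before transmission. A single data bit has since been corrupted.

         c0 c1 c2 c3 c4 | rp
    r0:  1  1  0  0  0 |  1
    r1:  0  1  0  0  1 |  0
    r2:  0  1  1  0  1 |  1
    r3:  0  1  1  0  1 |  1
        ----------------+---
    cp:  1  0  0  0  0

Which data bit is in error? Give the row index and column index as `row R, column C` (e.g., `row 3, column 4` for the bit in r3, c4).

Recompute each row's even parity and compare to rp:
  r0: data parity 0, sent rp 1 → mismatch
  r1: data parity 0, sent rp 0 → ok
  r2: data parity 1, sent rp 1 → ok
  r3: data parity 1, sent rp 1 → ok
Recompute each column's even parity and compare to cp:
  c0: data parity 1, sent cp 1 → ok
  c1: data parity 0, sent cp 0 → ok
  c2: data parity 0, sent cp 0 → ok
  c3: data parity 0, sent cp 0 → ok
  c4: data parity 1, sent cp 0 → mismatch
Exactly one row (r0) and one column (c4) fail → the flipped bit is at their intersection.

row 0, column 4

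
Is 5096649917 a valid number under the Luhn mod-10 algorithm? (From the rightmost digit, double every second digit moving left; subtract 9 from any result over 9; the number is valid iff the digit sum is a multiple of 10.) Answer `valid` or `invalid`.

valid

From the right, keep odd positions and double even positions (subtract 9 from any doubled value over 9):
  doubled (positions 2,4,...): 2 9 3 9 1 → sum 24
  kept (positions 1,3,...): 7 9 4 6 0 → sum 26
Total = 50.
50 mod 10 = 0, so the number is valid.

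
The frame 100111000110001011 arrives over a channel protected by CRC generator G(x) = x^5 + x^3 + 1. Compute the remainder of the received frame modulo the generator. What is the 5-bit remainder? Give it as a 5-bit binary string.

Modulo-2 division of 100111000110001011 by 101001:
  pos 0: 100111 XOR 101001 = 001110
  pos 2: 111000 XOR 101001 = 010001
  pos 3: 100010 XOR 101001 = 001011
  pos 5: 101111 XOR 101001 = 000110
  pos 8: 110000 XOR 101001 = 011001
  pos 9: 110011 XOR 101001 = 011010
  pos 10: 110100 XOR 101001 = 011101
  pos 11: 111011 XOR 101001 = 010010
  pos 12: 100101 XOR 101001 = 001100
Remainder = 01100 (nonzero — an error is detected).

01100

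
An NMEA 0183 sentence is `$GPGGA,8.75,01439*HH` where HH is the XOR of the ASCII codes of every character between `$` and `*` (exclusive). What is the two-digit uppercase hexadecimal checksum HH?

7D

XOR the ASCII codes of the payload characters:
  'G' = 0x47 → acc = 0x47
  'P' = 0x50 → acc = 0x17
  'G' = 0x47 → acc = 0x50
  'G' = 0x47 → acc = 0x17
  'A' = 0x41 → acc = 0x56
  ',' = 0x2C → acc = 0x7A
  '8' = 0x38 → acc = 0x42
  '.' = 0x2E → acc = 0x6C
  '7' = 0x37 → acc = 0x5B
  '5' = 0x35 → acc = 0x6E
  ',' = 0x2C → acc = 0x42
  '0' = 0x30 → acc = 0x72
  '1' = 0x31 → acc = 0x43
  '4' = 0x34 → acc = 0x77
  '3' = 0x33 → acc = 0x44
  '9' = 0x39 → acc = 0x7D
Checksum = 0x7D.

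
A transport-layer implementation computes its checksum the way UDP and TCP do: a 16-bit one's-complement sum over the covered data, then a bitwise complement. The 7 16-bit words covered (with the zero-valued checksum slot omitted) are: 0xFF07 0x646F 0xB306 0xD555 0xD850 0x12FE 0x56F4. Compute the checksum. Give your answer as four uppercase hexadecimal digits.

D1E8

One's-complement addition (fold any carry out of bit 15 back into bit 0):
  0xFF07 + 0x646F = 0x16376 → wrap carry → 0x6377
  0x6377 + 0xB306 = 0x1167D → wrap carry → 0x167E
  0x167E + 0xD555 = 0x0EBD3
  0xEBD3 + 0xD850 = 0x1C423 → wrap carry → 0xC424
  0xC424 + 0x12FE = 0x0D722
  0xD722 + 0x56F4 = 0x12E16 → wrap carry → 0x2E17
One's-complement sum = 0x2E17.
Checksum = ~0x2E17 & 0xFFFF = 0xD1E8.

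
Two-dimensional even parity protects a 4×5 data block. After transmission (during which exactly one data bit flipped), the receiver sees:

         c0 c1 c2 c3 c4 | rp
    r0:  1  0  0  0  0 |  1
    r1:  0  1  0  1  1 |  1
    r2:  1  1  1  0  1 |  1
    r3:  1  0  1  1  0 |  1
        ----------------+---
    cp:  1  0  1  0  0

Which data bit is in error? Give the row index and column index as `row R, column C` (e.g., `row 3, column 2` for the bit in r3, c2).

Recompute each row's even parity and compare to rp:
  r0: data parity 1, sent rp 1 → ok
  r1: data parity 1, sent rp 1 → ok
  r2: data parity 0, sent rp 1 → mismatch
  r3: data parity 1, sent rp 1 → ok
Recompute each column's even parity and compare to cp:
  c0: data parity 1, sent cp 1 → ok
  c1: data parity 0, sent cp 0 → ok
  c2: data parity 0, sent cp 1 → mismatch
  c3: data parity 0, sent cp 0 → ok
  c4: data parity 0, sent cp 0 → ok
Exactly one row (r2) and one column (c2) fail → the flipped bit is at their intersection.

row 2, column 2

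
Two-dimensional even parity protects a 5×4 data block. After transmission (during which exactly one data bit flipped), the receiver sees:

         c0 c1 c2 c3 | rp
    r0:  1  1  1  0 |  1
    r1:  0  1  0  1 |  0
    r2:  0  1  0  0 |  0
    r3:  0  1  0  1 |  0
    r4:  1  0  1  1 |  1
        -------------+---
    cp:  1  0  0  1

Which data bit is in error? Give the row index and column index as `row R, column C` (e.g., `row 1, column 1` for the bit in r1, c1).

Recompute each row's even parity and compare to rp:
  r0: data parity 1, sent rp 1 → ok
  r1: data parity 0, sent rp 0 → ok
  r2: data parity 1, sent rp 0 → mismatch
  r3: data parity 0, sent rp 0 → ok
  r4: data parity 1, sent rp 1 → ok
Recompute each column's even parity and compare to cp:
  c0: data parity 0, sent cp 1 → mismatch
  c1: data parity 0, sent cp 0 → ok
  c2: data parity 0, sent cp 0 → ok
  c3: data parity 1, sent cp 1 → ok
Exactly one row (r2) and one column (c0) fail → the flipped bit is at their intersection.

row 2, column 0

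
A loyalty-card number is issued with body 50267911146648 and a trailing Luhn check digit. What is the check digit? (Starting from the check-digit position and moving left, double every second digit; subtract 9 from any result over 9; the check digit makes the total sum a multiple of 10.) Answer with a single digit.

Partial digits right→left: 8 4 6 6 4 1 1 1 9 7 6 2 0 5
Double every second digit counting from the check-digit position (so the 1st, 3rd, 5th, ... of the partial from the right).
  doubled (with −9 where >9): 7 3 8 2 9 3 0 → sum 32
  kept as-is: 4 6 1 1 7 2 5 → sum 26
Total = 32 + 26 = 58.
Check digit = (10 − (58 mod 10)) mod 10 = 2.

2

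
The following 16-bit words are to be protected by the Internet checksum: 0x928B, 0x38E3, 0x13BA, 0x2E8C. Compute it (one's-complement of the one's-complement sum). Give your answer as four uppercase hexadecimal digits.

F24A

One's-complement addition (fold any carry out of bit 15 back into bit 0):
  0x928B + 0x38E3 = 0x0CB6E
  0xCB6E + 0x13BA = 0x0DF28
  0xDF28 + 0x2E8C = 0x10DB4 → wrap carry → 0x0DB5
One's-complement sum = 0x0DB5.
Checksum = ~0x0DB5 & 0xFFFF = 0xF24A.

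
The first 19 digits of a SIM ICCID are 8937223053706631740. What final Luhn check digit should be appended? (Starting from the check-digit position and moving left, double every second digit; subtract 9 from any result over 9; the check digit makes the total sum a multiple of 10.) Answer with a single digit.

5

Partial digits right→left: 0 4 7 1 3 6 6 0 7 3 5 0 3 2 2 7 3 9 8
Double every second digit counting from the check-digit position (so the 1st, 3rd, 5th, ... of the partial from the right).
  doubled (with −9 where >9): 0 5 6 3 5 1 6 4 6 7 → sum 43
  kept as-is: 4 1 6 0 3 0 2 7 9 → sum 32
Total = 43 + 32 = 75.
Check digit = (10 − (75 mod 10)) mod 10 = 5.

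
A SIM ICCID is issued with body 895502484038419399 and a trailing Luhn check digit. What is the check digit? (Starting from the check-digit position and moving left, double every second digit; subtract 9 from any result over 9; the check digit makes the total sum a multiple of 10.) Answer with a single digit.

9

Partial digits right→left: 9 9 3 9 1 4 8 3 0 4 8 4 2 0 5 5 9 8
Double every second digit counting from the check-digit position (so the 1st, 3rd, 5th, ... of the partial from the right).
  doubled (with −9 where >9): 9 6 2 7 0 7 4 1 9 → sum 45
  kept as-is: 9 9 4 3 4 4 0 5 8 → sum 46
Total = 45 + 46 = 91.
Check digit = (10 − (91 mod 10)) mod 10 = 9.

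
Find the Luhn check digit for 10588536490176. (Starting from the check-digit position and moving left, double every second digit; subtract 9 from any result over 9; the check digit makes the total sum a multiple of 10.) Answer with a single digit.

Partial digits right→left: 6 7 1 0 9 4 6 3 5 8 8 5 0 1
Double every second digit counting from the check-digit position (so the 1st, 3rd, 5th, ... of the partial from the right).
  doubled (with −9 where >9): 3 2 9 3 1 7 0 → sum 25
  kept as-is: 7 0 4 3 8 5 1 → sum 28
Total = 25 + 28 = 53.
Check digit = (10 − (53 mod 10)) mod 10 = 7.

7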